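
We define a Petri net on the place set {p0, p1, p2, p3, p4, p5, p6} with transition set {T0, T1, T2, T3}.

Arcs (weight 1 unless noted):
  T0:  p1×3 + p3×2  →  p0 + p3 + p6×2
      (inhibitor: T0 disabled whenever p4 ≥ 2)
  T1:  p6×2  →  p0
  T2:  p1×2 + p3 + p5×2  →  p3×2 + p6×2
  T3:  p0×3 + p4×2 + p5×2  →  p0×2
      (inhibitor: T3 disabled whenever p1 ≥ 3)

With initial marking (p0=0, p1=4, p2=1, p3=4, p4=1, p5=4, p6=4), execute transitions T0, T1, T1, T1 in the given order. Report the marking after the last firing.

(p0=4, p1=1, p2=1, p3=3, p4=1, p5=4, p6=0)

step 1: fire T0:  (p0=0, p1=4, p2=1, p3=4, p4=1, p5=4, p6=4) → (p0=1, p1=1, p2=1, p3=3, p4=1, p5=4, p6=6)
step 2: fire T1:  (p0=1, p1=1, p2=1, p3=3, p4=1, p5=4, p6=6) → (p0=2, p1=1, p2=1, p3=3, p4=1, p5=4, p6=4)
step 3: fire T1:  (p0=2, p1=1, p2=1, p3=3, p4=1, p5=4, p6=4) → (p0=3, p1=1, p2=1, p3=3, p4=1, p5=4, p6=2)
step 4: fire T1:  (p0=3, p1=1, p2=1, p3=3, p4=1, p5=4, p6=2) → (p0=4, p1=1, p2=1, p3=3, p4=1, p5=4, p6=0)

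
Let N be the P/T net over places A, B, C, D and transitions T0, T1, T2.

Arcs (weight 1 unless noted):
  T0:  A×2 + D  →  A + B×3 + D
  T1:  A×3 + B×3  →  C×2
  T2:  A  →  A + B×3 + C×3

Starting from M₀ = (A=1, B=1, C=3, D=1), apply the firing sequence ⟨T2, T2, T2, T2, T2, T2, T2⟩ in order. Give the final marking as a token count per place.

step 1: fire T2:  (A=1, B=1, C=3, D=1) → (A=1, B=4, C=6, D=1)
step 2: fire T2:  (A=1, B=4, C=6, D=1) → (A=1, B=7, C=9, D=1)
step 3: fire T2:  (A=1, B=7, C=9, D=1) → (A=1, B=10, C=12, D=1)
step 4: fire T2:  (A=1, B=10, C=12, D=1) → (A=1, B=13, C=15, D=1)
step 5: fire T2:  (A=1, B=13, C=15, D=1) → (A=1, B=16, C=18, D=1)
step 6: fire T2:  (A=1, B=16, C=18, D=1) → (A=1, B=19, C=21, D=1)
step 7: fire T2:  (A=1, B=19, C=21, D=1) → (A=1, B=22, C=24, D=1)

(A=1, B=22, C=24, D=1)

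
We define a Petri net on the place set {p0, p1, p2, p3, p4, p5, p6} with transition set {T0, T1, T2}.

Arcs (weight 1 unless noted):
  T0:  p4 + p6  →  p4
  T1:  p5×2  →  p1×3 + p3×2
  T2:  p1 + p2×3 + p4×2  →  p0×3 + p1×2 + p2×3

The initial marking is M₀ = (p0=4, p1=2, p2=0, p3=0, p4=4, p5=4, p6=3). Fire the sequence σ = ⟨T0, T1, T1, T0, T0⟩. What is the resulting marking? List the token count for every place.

(p0=4, p1=8, p2=0, p3=4, p4=4, p5=0, p6=0)

step 1: fire T0:  (p0=4, p1=2, p2=0, p3=0, p4=4, p5=4, p6=3) → (p0=4, p1=2, p2=0, p3=0, p4=4, p5=4, p6=2)
step 2: fire T1:  (p0=4, p1=2, p2=0, p3=0, p4=4, p5=4, p6=2) → (p0=4, p1=5, p2=0, p3=2, p4=4, p5=2, p6=2)
step 3: fire T1:  (p0=4, p1=5, p2=0, p3=2, p4=4, p5=2, p6=2) → (p0=4, p1=8, p2=0, p3=4, p4=4, p5=0, p6=2)
step 4: fire T0:  (p0=4, p1=8, p2=0, p3=4, p4=4, p5=0, p6=2) → (p0=4, p1=8, p2=0, p3=4, p4=4, p5=0, p6=1)
step 5: fire T0:  (p0=4, p1=8, p2=0, p3=4, p4=4, p5=0, p6=1) → (p0=4, p1=8, p2=0, p3=4, p4=4, p5=0, p6=0)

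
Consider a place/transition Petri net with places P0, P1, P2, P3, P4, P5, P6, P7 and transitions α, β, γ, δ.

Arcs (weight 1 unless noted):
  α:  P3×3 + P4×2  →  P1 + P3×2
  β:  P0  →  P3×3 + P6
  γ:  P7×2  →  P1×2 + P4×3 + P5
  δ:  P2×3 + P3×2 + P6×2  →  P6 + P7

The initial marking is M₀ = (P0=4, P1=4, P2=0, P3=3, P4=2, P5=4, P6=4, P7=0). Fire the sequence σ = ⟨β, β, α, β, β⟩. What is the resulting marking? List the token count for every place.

step 1: fire β:  (P0=4, P1=4, P2=0, P3=3, P4=2, P5=4, P6=4, P7=0) → (P0=3, P1=4, P2=0, P3=6, P4=2, P5=4, P6=5, P7=0)
step 2: fire β:  (P0=3, P1=4, P2=0, P3=6, P4=2, P5=4, P6=5, P7=0) → (P0=2, P1=4, P2=0, P3=9, P4=2, P5=4, P6=6, P7=0)
step 3: fire α:  (P0=2, P1=4, P2=0, P3=9, P4=2, P5=4, P6=6, P7=0) → (P0=2, P1=5, P2=0, P3=8, P4=0, P5=4, P6=6, P7=0)
step 4: fire β:  (P0=2, P1=5, P2=0, P3=8, P4=0, P5=4, P6=6, P7=0) → (P0=1, P1=5, P2=0, P3=11, P4=0, P5=4, P6=7, P7=0)
step 5: fire β:  (P0=1, P1=5, P2=0, P3=11, P4=0, P5=4, P6=7, P7=0) → (P0=0, P1=5, P2=0, P3=14, P4=0, P5=4, P6=8, P7=0)

(P0=0, P1=5, P2=0, P3=14, P4=0, P5=4, P6=8, P7=0)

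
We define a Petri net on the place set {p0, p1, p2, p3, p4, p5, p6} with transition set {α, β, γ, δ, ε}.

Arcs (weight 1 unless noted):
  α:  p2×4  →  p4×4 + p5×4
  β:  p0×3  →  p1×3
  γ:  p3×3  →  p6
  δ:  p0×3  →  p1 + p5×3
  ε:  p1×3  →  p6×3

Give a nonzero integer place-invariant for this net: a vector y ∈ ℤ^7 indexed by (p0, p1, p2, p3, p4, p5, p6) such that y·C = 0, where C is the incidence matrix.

Incidence matrix C (rows=places, cols=transitions):
        α    β    γ    δ    ε
   p0   0   -3    0   -3    0
   p1   0    3    0    1   -3
   p2  -4    0    0    0    0
   p3   0    0   -3    0    0
   p4   4    0    0    0    0
   p5   4    0    0    3    0
   p6   0    0    1    0    3

Candidate y = [0, 0, 1, 0, 1, 0, 0]; check y·C column-wise:
  col α: 1·-4 + 1·4 + 0·4 = 0
  col β: 0·-3 + 0·3 + 1·0 + 1·0 = 0
  col γ: 1·0 + 0·-3 + 1·0 + 0·1 = 0
  col δ: 0·-3 + 0·1 + 1·0 + 1·0 + 0·3 = 0
  col ε: 0·-3 + 1·0 + 1·0 + 0·3 = 0

y = (p0:0, p1:0, p2:1, p3:0, p4:1, p5:0, p6:0)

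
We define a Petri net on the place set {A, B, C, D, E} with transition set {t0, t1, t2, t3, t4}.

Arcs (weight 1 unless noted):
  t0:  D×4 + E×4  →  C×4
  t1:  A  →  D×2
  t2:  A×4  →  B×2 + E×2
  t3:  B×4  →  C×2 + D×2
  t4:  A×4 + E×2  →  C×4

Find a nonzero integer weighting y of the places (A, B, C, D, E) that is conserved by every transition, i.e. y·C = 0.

y = (A:2, B:2, C:3, D:1, E:2)

Incidence matrix C (rows=places, cols=transitions):
       t0   t1   t2   t3   t4
    A   0   -1   -4    0   -4
    B   0    0    2   -4    0
    C   4    0    0    2    4
    D  -4    2    0    2    0
    E  -4    0    2    0   -2

Candidate y = [2, 2, 3, 1, 2]; check y·C column-wise:
  col t0: 2·0 + 2·0 + 3·4 + 1·-4 + 2·-4 = 0
  col t1: 2·-1 + 2·0 + 3·0 + 1·2 + 2·0 = 0
  col t2: 2·-4 + 2·2 + 3·0 + 1·0 + 2·2 = 0
  col t3: 2·0 + 2·-4 + 3·2 + 1·2 + 2·0 = 0
  col t4: 2·-4 + 2·0 + 3·4 + 1·0 + 2·-2 = 0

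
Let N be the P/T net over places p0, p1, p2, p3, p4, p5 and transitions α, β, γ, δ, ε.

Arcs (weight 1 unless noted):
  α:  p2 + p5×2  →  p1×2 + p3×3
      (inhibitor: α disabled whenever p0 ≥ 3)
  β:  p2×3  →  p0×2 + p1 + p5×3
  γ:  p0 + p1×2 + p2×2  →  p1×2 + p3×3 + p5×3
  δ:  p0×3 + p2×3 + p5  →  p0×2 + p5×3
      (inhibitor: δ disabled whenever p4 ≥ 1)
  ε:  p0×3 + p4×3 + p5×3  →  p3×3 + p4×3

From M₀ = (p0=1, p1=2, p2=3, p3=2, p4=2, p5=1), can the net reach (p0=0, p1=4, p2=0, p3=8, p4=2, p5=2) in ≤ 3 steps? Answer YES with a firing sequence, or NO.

step 1: fire γ:  (p0=1, p1=2, p2=3, p3=2, p4=2, p5=1) → (p0=0, p1=2, p2=1, p3=5, p4=2, p5=4)
step 2: fire α:  (p0=0, p1=2, p2=1, p3=5, p4=2, p5=4) → (p0=0, p1=4, p2=0, p3=8, p4=2, p5=2)

YES — reachable via ⟨γ, α⟩ (2 firings)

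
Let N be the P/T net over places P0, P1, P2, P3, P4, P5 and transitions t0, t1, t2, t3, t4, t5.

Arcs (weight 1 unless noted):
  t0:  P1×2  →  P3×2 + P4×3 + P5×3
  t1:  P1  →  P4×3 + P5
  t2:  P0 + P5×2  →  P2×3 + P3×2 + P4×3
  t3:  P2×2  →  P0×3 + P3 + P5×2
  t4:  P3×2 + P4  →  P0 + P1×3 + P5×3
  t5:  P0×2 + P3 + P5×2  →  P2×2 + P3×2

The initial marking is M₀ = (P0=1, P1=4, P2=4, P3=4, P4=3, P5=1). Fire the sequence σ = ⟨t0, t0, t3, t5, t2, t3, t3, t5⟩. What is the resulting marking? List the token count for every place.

(P0=5, P1=0, P2=5, P3=15, P4=12, P5=7)

step 1: fire t0:  (P0=1, P1=4, P2=4, P3=4, P4=3, P5=1) → (P0=1, P1=2, P2=4, P3=6, P4=6, P5=4)
step 2: fire t0:  (P0=1, P1=2, P2=4, P3=6, P4=6, P5=4) → (P0=1, P1=0, P2=4, P3=8, P4=9, P5=7)
step 3: fire t3:  (P0=1, P1=0, P2=4, P3=8, P4=9, P5=7) → (P0=4, P1=0, P2=2, P3=9, P4=9, P5=9)
step 4: fire t5:  (P0=4, P1=0, P2=2, P3=9, P4=9, P5=9) → (P0=2, P1=0, P2=4, P3=10, P4=9, P5=7)
step 5: fire t2:  (P0=2, P1=0, P2=4, P3=10, P4=9, P5=7) → (P0=1, P1=0, P2=7, P3=12, P4=12, P5=5)
step 6: fire t3:  (P0=1, P1=0, P2=7, P3=12, P4=12, P5=5) → (P0=4, P1=0, P2=5, P3=13, P4=12, P5=7)
step 7: fire t3:  (P0=4, P1=0, P2=5, P3=13, P4=12, P5=7) → (P0=7, P1=0, P2=3, P3=14, P4=12, P5=9)
step 8: fire t5:  (P0=7, P1=0, P2=3, P3=14, P4=12, P5=9) → (P0=5, P1=0, P2=5, P3=15, P4=12, P5=7)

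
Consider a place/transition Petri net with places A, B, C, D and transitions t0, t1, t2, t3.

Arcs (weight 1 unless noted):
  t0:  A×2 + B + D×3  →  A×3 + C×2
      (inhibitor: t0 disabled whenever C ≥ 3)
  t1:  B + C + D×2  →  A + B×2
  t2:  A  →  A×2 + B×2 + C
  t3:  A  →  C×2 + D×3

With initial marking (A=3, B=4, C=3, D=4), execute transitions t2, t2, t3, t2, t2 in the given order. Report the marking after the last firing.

(A=6, B=12, C=9, D=7)

step 1: fire t2:  (A=3, B=4, C=3, D=4) → (A=4, B=6, C=4, D=4)
step 2: fire t2:  (A=4, B=6, C=4, D=4) → (A=5, B=8, C=5, D=4)
step 3: fire t3:  (A=5, B=8, C=5, D=4) → (A=4, B=8, C=7, D=7)
step 4: fire t2:  (A=4, B=8, C=7, D=7) → (A=5, B=10, C=8, D=7)
step 5: fire t2:  (A=5, B=10, C=8, D=7) → (A=6, B=12, C=9, D=7)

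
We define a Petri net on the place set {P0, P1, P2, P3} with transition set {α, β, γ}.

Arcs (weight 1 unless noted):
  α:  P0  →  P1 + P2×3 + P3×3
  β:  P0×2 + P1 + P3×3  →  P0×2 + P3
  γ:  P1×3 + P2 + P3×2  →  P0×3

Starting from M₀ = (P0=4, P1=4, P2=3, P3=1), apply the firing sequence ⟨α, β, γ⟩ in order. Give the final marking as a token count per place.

step 1: fire α:  (P0=4, P1=4, P2=3, P3=1) → (P0=3, P1=5, P2=6, P3=4)
step 2: fire β:  (P0=3, P1=5, P2=6, P3=4) → (P0=3, P1=4, P2=6, P3=2)
step 3: fire γ:  (P0=3, P1=4, P2=6, P3=2) → (P0=6, P1=1, P2=5, P3=0)

(P0=6, P1=1, P2=5, P3=0)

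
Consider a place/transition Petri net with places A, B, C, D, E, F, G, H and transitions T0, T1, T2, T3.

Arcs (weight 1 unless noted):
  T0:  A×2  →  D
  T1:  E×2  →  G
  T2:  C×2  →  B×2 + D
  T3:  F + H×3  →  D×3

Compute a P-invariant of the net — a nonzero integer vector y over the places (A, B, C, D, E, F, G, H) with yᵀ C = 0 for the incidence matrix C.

y = (A:0, B:1, C:1, D:0, E:0, F:0, G:0, H:0)

Incidence matrix C (rows=places, cols=transitions):
       T0   T1   T2   T3
    A  -2    0    0    0
    B   0    0    2    0
    C   0    0   -2    0
    D   1    0    1    3
    E   0   -2    0    0
    F   0    0    0   -1
    G   0    1    0    0
    H   0    0    0   -3

Candidate y = [0, 1, 1, 0, 0, 0, 0, 0]; check y·C column-wise:
  col T0: 0·-2 + 1·0 + 1·0 + 0·1 = 0
  col T1: 1·0 + 1·0 + 0·-2 + 0·1 = 0
  col T2: 1·2 + 1·-2 + 0·1 = 0
  col T3: 1·0 + 1·0 + 0·3 + 0·-1 + 0·-3 = 0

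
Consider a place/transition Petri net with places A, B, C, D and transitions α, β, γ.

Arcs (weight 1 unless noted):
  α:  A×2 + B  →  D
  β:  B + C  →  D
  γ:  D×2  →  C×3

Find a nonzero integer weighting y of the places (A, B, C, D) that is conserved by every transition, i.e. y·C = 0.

Incidence matrix C (rows=places, cols=transitions):
        α    β    γ
    A  -2    0    0
    B  -1   -1    0
    C   0   -1    3
    D   1    1   -2

Candidate y = [1, 1, 2, 3]; check y·C column-wise:
  col α: 1·-2 + 1·-1 + 2·0 + 3·1 = 0
  col β: 1·0 + 1·-1 + 2·-1 + 3·1 = 0
  col γ: 1·0 + 1·0 + 2·3 + 3·-2 = 0

y = (A:1, B:1, C:2, D:3)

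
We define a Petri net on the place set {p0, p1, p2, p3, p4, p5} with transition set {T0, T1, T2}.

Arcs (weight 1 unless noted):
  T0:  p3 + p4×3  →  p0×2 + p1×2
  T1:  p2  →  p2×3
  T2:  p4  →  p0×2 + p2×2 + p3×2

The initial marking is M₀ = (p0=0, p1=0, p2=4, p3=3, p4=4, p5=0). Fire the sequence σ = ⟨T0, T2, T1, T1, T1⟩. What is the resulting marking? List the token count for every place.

step 1: fire T0:  (p0=0, p1=0, p2=4, p3=3, p4=4, p5=0) → (p0=2, p1=2, p2=4, p3=2, p4=1, p5=0)
step 2: fire T2:  (p0=2, p1=2, p2=4, p3=2, p4=1, p5=0) → (p0=4, p1=2, p2=6, p3=4, p4=0, p5=0)
step 3: fire T1:  (p0=4, p1=2, p2=6, p3=4, p4=0, p5=0) → (p0=4, p1=2, p2=8, p3=4, p4=0, p5=0)
step 4: fire T1:  (p0=4, p1=2, p2=8, p3=4, p4=0, p5=0) → (p0=4, p1=2, p2=10, p3=4, p4=0, p5=0)
step 5: fire T1:  (p0=4, p1=2, p2=10, p3=4, p4=0, p5=0) → (p0=4, p1=2, p2=12, p3=4, p4=0, p5=0)

(p0=4, p1=2, p2=12, p3=4, p4=0, p5=0)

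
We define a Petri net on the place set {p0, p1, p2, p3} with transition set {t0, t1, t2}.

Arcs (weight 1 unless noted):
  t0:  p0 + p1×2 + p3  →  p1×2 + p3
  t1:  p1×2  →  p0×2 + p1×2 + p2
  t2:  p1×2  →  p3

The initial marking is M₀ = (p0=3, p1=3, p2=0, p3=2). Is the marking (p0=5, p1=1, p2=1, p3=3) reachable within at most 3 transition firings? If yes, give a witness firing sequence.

YES — reachable via ⟨t1, t2⟩ (2 firings)

step 1: fire t1:  (p0=3, p1=3, p2=0, p3=2) → (p0=5, p1=3, p2=1, p3=2)
step 2: fire t2:  (p0=5, p1=3, p2=1, p3=2) → (p0=5, p1=1, p2=1, p3=3)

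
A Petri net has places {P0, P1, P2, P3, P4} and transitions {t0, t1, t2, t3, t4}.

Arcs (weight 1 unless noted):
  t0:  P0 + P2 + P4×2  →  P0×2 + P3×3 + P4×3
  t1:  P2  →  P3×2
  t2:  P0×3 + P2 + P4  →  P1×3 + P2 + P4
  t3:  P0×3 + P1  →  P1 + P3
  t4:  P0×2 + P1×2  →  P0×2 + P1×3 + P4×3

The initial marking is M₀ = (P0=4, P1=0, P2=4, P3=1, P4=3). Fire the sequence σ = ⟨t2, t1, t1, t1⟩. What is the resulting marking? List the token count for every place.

(P0=1, P1=3, P2=1, P3=7, P4=3)

step 1: fire t2:  (P0=4, P1=0, P2=4, P3=1, P4=3) → (P0=1, P1=3, P2=4, P3=1, P4=3)
step 2: fire t1:  (P0=1, P1=3, P2=4, P3=1, P4=3) → (P0=1, P1=3, P2=3, P3=3, P4=3)
step 3: fire t1:  (P0=1, P1=3, P2=3, P3=3, P4=3) → (P0=1, P1=3, P2=2, P3=5, P4=3)
step 4: fire t1:  (P0=1, P1=3, P2=2, P3=5, P4=3) → (P0=1, P1=3, P2=1, P3=7, P4=3)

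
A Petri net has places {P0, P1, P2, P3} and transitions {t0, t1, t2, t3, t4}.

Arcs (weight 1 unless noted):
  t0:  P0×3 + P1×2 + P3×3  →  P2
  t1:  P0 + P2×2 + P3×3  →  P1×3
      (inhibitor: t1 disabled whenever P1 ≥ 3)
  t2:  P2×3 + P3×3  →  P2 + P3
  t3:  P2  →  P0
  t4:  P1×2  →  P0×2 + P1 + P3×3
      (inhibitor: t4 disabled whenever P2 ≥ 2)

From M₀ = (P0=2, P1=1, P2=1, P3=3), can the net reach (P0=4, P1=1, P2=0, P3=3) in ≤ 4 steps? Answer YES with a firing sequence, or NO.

NO — not reachable within 4 firings

depth 0: 1 marking
depth 1: 2 markings reached so far
depth 2: 2 markings reached so far
(frontier empty at depth 2; search complete)
target is not among the 2 markings reachable within 4 steps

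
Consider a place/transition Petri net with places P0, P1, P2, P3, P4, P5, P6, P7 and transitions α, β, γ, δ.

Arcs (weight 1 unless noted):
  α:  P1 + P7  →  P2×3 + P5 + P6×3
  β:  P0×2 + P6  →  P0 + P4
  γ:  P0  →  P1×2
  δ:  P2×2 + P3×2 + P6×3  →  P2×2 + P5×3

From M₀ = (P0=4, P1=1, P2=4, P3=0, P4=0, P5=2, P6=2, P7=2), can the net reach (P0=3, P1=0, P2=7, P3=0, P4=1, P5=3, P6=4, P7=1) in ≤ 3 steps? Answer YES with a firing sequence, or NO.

step 1: fire α:  (P0=4, P1=1, P2=4, P3=0, P4=0, P5=2, P6=2, P7=2) → (P0=4, P1=0, P2=7, P3=0, P4=0, P5=3, P6=5, P7=1)
step 2: fire β:  (P0=4, P1=0, P2=7, P3=0, P4=0, P5=3, P6=5, P7=1) → (P0=3, P1=0, P2=7, P3=0, P4=1, P5=3, P6=4, P7=1)

YES — reachable via ⟨α, β⟩ (2 firings)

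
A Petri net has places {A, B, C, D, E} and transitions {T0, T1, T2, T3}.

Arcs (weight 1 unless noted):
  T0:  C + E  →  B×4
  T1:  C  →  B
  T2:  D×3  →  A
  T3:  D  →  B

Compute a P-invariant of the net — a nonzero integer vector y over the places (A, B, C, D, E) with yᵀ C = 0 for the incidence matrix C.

Incidence matrix C (rows=places, cols=transitions):
       T0   T1   T2   T3
    A   0    0    1    0
    B   4    1    0    1
    C  -1   -1    0    0
    D   0    0   -3   -1
    E  -1    0    0    0

Candidate y = [3, 1, 1, 1, 3]; check y·C column-wise:
  col T0: 3·0 + 1·4 + 1·-1 + 1·0 + 3·-1 = 0
  col T1: 3·0 + 1·1 + 1·-1 + 1·0 + 3·0 = 0
  col T2: 3·1 + 1·0 + 1·0 + 1·-3 + 3·0 = 0
  col T3: 3·0 + 1·1 + 1·0 + 1·-1 + 3·0 = 0

y = (A:3, B:1, C:1, D:1, E:3)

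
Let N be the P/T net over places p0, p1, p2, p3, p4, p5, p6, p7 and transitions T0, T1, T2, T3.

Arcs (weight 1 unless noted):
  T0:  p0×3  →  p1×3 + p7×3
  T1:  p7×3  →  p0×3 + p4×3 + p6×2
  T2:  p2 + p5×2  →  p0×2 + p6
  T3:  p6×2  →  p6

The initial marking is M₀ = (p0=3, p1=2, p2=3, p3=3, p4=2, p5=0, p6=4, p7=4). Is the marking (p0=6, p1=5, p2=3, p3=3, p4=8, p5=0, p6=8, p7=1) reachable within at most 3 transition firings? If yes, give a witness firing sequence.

step 1: fire T0:  (p0=3, p1=2, p2=3, p3=3, p4=2, p5=0, p6=4, p7=4) → (p0=0, p1=5, p2=3, p3=3, p4=2, p5=0, p6=4, p7=7)
step 2: fire T1:  (p0=0, p1=5, p2=3, p3=3, p4=2, p5=0, p6=4, p7=7) → (p0=3, p1=5, p2=3, p3=3, p4=5, p5=0, p6=6, p7=4)
step 3: fire T1:  (p0=3, p1=5, p2=3, p3=3, p4=5, p5=0, p6=6, p7=4) → (p0=6, p1=5, p2=3, p3=3, p4=8, p5=0, p6=8, p7=1)

YES — reachable via ⟨T0, T1, T1⟩ (3 firings)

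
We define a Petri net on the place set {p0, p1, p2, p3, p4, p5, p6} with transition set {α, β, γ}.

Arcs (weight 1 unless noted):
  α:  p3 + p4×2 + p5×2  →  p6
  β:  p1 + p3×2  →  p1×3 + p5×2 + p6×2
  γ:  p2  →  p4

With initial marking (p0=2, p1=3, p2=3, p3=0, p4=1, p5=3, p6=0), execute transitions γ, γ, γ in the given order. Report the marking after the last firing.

step 1: fire γ:  (p0=2, p1=3, p2=3, p3=0, p4=1, p5=3, p6=0) → (p0=2, p1=3, p2=2, p3=0, p4=2, p5=3, p6=0)
step 2: fire γ:  (p0=2, p1=3, p2=2, p3=0, p4=2, p5=3, p6=0) → (p0=2, p1=3, p2=1, p3=0, p4=3, p5=3, p6=0)
step 3: fire γ:  (p0=2, p1=3, p2=1, p3=0, p4=3, p5=3, p6=0) → (p0=2, p1=3, p2=0, p3=0, p4=4, p5=3, p6=0)

(p0=2, p1=3, p2=0, p3=0, p4=4, p5=3, p6=0)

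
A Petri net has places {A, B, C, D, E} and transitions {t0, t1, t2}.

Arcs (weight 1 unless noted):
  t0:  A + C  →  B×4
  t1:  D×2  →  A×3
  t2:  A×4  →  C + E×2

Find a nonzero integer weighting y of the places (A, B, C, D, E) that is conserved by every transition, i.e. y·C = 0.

Incidence matrix C (rows=places, cols=transitions):
       t0   t1   t2
    A  -1    3   -4
    B   4    0    0
    C  -1    0    1
    D   0   -2    0
    E   0    0    2

Candidate y = [4, 5, 16, 6, 0]; check y·C column-wise:
  col t0: 4·-1 + 5·4 + 16·-1 + 6·0 = 0
  col t1: 4·3 + 5·0 + 16·0 + 6·-2 = 0
  col t2: 4·-4 + 5·0 + 16·1 + 6·0 + 0·2 = 0

y = (A:4, B:5, C:16, D:6, E:0)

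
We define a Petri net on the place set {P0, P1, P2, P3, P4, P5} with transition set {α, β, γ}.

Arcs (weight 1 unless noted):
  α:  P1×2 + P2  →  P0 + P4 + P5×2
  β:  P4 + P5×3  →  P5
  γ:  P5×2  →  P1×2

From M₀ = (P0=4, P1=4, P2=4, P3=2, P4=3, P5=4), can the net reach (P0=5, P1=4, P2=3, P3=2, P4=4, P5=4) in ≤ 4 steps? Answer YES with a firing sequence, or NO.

step 1: fire α:  (P0=4, P1=4, P2=4, P3=2, P4=3, P5=4) → (P0=5, P1=2, P2=3, P3=2, P4=4, P5=6)
step 2: fire γ:  (P0=5, P1=2, P2=3, P3=2, P4=4, P5=6) → (P0=5, P1=4, P2=3, P3=2, P4=4, P5=4)

YES — reachable via ⟨α, γ⟩ (2 firings)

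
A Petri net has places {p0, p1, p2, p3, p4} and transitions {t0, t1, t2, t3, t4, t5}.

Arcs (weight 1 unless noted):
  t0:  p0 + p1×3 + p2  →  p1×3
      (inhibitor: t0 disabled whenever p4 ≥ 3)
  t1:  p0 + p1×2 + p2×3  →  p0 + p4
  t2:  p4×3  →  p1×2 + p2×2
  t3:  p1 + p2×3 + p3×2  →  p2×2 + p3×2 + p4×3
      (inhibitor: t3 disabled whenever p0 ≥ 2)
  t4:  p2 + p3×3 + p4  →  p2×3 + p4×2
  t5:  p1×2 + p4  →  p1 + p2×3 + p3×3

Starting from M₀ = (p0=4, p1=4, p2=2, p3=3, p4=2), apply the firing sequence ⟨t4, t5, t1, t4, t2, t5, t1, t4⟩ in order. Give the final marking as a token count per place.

step 1: fire t4:  (p0=4, p1=4, p2=2, p3=3, p4=2) → (p0=4, p1=4, p2=4, p3=0, p4=3)
step 2: fire t5:  (p0=4, p1=4, p2=4, p3=0, p4=3) → (p0=4, p1=3, p2=7, p3=3, p4=2)
step 3: fire t1:  (p0=4, p1=3, p2=7, p3=3, p4=2) → (p0=4, p1=1, p2=4, p3=3, p4=3)
step 4: fire t4:  (p0=4, p1=1, p2=4, p3=3, p4=3) → (p0=4, p1=1, p2=6, p3=0, p4=4)
step 5: fire t2:  (p0=4, p1=1, p2=6, p3=0, p4=4) → (p0=4, p1=3, p2=8, p3=0, p4=1)
step 6: fire t5:  (p0=4, p1=3, p2=8, p3=0, p4=1) → (p0=4, p1=2, p2=11, p3=3, p4=0)
step 7: fire t1:  (p0=4, p1=2, p2=11, p3=3, p4=0) → (p0=4, p1=0, p2=8, p3=3, p4=1)
step 8: fire t4:  (p0=4, p1=0, p2=8, p3=3, p4=1) → (p0=4, p1=0, p2=10, p3=0, p4=2)

(p0=4, p1=0, p2=10, p3=0, p4=2)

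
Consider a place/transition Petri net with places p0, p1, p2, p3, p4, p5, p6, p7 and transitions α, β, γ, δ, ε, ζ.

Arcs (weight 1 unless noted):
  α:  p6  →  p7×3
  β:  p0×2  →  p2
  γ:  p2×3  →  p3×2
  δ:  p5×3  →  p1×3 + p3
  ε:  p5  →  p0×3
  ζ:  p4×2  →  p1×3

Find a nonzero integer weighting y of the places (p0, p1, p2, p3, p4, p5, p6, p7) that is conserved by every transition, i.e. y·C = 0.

y = (p0:1, p1:2, p2:2, p3:3, p4:3, p5:3, p6:0, p7:0)

Incidence matrix C (rows=places, cols=transitions):
        α    β    γ    δ    ε    ζ
   p0   0   -2    0    0    3    0
   p1   0    0    0    3    0    3
   p2   0    1   -3    0    0    0
   p3   0    0    2    1    0    0
   p4   0    0    0    0    0   -2
   p5   0    0    0   -3   -1    0
   p6  -1    0    0    0    0    0
   p7   3    0    0    0    0    0

Candidate y = [1, 2, 2, 3, 3, 3, 0, 0]; check y·C column-wise:
  col α: 1·0 + 2·0 + 2·0 + 3·0 + 3·0 + 3·0 + 0·-1 + 0·3 = 0
  col β: 1·-2 + 2·0 + 2·1 + 3·0 + 3·0 + 3·0 = 0
  col γ: 1·0 + 2·0 + 2·-3 + 3·2 + 3·0 + 3·0 = 0
  col δ: 1·0 + 2·3 + 2·0 + 3·1 + 3·0 + 3·-3 = 0
  col ε: 1·3 + 2·0 + 2·0 + 3·0 + 3·0 + 3·-1 = 0
  col ζ: 1·0 + 2·3 + 2·0 + 3·0 + 3·-2 + 3·0 = 0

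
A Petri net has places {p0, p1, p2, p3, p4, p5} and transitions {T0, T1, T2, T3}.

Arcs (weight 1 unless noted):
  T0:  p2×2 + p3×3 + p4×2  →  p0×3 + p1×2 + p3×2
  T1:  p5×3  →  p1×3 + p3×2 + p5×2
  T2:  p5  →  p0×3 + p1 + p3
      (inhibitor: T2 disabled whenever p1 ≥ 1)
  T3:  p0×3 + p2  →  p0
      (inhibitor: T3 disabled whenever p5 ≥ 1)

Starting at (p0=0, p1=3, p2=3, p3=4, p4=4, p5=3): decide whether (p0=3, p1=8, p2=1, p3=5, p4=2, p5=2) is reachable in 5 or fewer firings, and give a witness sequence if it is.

YES — reachable via ⟨T0, T1⟩ (2 firings)

step 1: fire T0:  (p0=0, p1=3, p2=3, p3=4, p4=4, p5=3) → (p0=3, p1=5, p2=1, p3=3, p4=2, p5=3)
step 2: fire T1:  (p0=3, p1=5, p2=1, p3=3, p4=2, p5=3) → (p0=3, p1=8, p2=1, p3=5, p4=2, p5=2)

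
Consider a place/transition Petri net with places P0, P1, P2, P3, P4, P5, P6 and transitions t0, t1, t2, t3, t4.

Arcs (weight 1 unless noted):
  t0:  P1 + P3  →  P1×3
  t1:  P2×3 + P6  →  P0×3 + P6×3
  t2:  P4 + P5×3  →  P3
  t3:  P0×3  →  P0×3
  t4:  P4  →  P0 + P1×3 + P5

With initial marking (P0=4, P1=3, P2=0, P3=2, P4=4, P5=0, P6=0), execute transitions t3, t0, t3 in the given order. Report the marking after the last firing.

step 1: fire t3:  (P0=4, P1=3, P2=0, P3=2, P4=4, P5=0, P6=0) → (P0=4, P1=3, P2=0, P3=2, P4=4, P5=0, P6=0)
step 2: fire t0:  (P0=4, P1=3, P2=0, P3=2, P4=4, P5=0, P6=0) → (P0=4, P1=5, P2=0, P3=1, P4=4, P5=0, P6=0)
step 3: fire t3:  (P0=4, P1=5, P2=0, P3=1, P4=4, P5=0, P6=0) → (P0=4, P1=5, P2=0, P3=1, P4=4, P5=0, P6=0)

(P0=4, P1=5, P2=0, P3=1, P4=4, P5=0, P6=0)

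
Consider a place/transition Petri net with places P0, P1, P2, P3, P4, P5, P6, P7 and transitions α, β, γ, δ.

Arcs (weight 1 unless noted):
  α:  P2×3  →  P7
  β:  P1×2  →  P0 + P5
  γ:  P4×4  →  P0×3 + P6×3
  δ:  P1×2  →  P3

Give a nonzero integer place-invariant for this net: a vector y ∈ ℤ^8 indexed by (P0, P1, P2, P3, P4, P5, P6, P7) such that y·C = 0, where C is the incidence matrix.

Incidence matrix C (rows=places, cols=transitions):
        α    β    γ    δ
   P0   0    1    3    0
   P1   0   -2    0   -2
   P2  -3    0    0    0
   P3   0    0    0    1
   P4   0    0   -4    0
   P5   0    1    0    0
   P6   0    0    3    0
   P7   1    0    0    0

Candidate y = [4, 2, 0, 4, 3, 0, 0, 0]; check y·C column-wise:
  col α: 4·0 + 2·0 + 0·-3 + 4·0 + 3·0 + 0·1 = 0
  col β: 4·1 + 2·-2 + 4·0 + 3·0 + 0·1 = 0
  col γ: 4·3 + 2·0 + 4·0 + 3·-4 + 0·3 = 0
  col δ: 4·0 + 2·-2 + 4·1 + 3·0 = 0

y = (P0:4, P1:2, P2:0, P3:4, P4:3, P5:0, P6:0, P7:0)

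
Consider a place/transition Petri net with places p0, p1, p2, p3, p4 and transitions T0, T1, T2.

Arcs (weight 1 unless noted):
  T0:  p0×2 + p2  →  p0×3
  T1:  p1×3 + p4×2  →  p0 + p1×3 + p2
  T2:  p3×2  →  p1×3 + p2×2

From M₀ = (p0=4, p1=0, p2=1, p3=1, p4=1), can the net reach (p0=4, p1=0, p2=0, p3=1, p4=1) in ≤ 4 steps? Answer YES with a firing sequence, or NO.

NO — not reachable within 4 firings

depth 0: 1 marking
depth 1: 2 markings reached so far
depth 2: 2 markings reached so far
(frontier empty at depth 2; search complete)
target is not among the 2 markings reachable within 4 steps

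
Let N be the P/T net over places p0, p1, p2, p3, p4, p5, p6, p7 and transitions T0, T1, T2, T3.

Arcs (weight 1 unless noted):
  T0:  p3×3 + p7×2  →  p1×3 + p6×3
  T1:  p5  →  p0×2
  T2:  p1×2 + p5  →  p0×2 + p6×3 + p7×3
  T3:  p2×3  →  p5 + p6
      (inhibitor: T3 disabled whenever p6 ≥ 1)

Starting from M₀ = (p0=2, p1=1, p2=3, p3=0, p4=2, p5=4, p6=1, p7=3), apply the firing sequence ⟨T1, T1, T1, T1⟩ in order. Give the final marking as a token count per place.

(p0=10, p1=1, p2=3, p3=0, p4=2, p5=0, p6=1, p7=3)

step 1: fire T1:  (p0=2, p1=1, p2=3, p3=0, p4=2, p5=4, p6=1, p7=3) → (p0=4, p1=1, p2=3, p3=0, p4=2, p5=3, p6=1, p7=3)
step 2: fire T1:  (p0=4, p1=1, p2=3, p3=0, p4=2, p5=3, p6=1, p7=3) → (p0=6, p1=1, p2=3, p3=0, p4=2, p5=2, p6=1, p7=3)
step 3: fire T1:  (p0=6, p1=1, p2=3, p3=0, p4=2, p5=2, p6=1, p7=3) → (p0=8, p1=1, p2=3, p3=0, p4=2, p5=1, p6=1, p7=3)
step 4: fire T1:  (p0=8, p1=1, p2=3, p3=0, p4=2, p5=1, p6=1, p7=3) → (p0=10, p1=1, p2=3, p3=0, p4=2, p5=0, p6=1, p7=3)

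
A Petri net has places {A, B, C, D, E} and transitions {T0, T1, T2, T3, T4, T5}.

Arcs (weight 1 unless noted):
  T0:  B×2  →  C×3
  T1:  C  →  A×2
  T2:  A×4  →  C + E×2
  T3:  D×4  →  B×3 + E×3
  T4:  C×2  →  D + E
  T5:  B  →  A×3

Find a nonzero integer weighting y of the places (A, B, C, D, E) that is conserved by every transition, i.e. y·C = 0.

Incidence matrix C (rows=places, cols=transitions):
       T0   T1   T2   T3   T4   T5
    A   0    2   -4    0    0    3
    B  -2    0    0    3    0   -1
    C   3   -1    1    0   -2    0
    D   0    0    0   -4    1    0
    E   0    0    2    3    1    0

Candidate y = [1, 3, 2, 3, 1]; check y·C column-wise:
  col T0: 1·0 + 3·-2 + 2·3 + 3·0 + 1·0 = 0
  col T1: 1·2 + 3·0 + 2·-1 + 3·0 + 1·0 = 0
  col T2: 1·-4 + 3·0 + 2·1 + 3·0 + 1·2 = 0
  col T3: 1·0 + 3·3 + 2·0 + 3·-4 + 1·3 = 0
  col T4: 1·0 + 3·0 + 2·-2 + 3·1 + 1·1 = 0
  col T5: 1·3 + 3·-1 + 2·0 + 3·0 + 1·0 = 0

y = (A:1, B:3, C:2, D:3, E:1)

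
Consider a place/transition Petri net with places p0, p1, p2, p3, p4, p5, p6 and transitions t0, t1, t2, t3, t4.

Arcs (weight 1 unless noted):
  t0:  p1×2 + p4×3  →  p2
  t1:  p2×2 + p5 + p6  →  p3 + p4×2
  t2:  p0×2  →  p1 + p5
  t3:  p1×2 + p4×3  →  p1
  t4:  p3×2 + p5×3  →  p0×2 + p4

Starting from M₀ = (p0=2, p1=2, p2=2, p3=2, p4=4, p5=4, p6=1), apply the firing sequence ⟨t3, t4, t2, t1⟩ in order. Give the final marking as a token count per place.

(p0=2, p1=2, p2=0, p3=1, p4=4, p5=1, p6=0)

step 1: fire t3:  (p0=2, p1=2, p2=2, p3=2, p4=4, p5=4, p6=1) → (p0=2, p1=1, p2=2, p3=2, p4=1, p5=4, p6=1)
step 2: fire t4:  (p0=2, p1=1, p2=2, p3=2, p4=1, p5=4, p6=1) → (p0=4, p1=1, p2=2, p3=0, p4=2, p5=1, p6=1)
step 3: fire t2:  (p0=4, p1=1, p2=2, p3=0, p4=2, p5=1, p6=1) → (p0=2, p1=2, p2=2, p3=0, p4=2, p5=2, p6=1)
step 4: fire t1:  (p0=2, p1=2, p2=2, p3=0, p4=2, p5=2, p6=1) → (p0=2, p1=2, p2=0, p3=1, p4=4, p5=1, p6=0)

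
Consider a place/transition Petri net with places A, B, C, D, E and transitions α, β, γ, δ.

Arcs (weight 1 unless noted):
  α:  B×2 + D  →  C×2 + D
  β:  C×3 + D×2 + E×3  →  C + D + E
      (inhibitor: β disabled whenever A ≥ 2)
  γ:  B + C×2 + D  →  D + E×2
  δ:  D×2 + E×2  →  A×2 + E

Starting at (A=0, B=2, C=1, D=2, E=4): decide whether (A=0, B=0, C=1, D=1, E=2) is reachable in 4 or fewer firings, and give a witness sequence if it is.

YES — reachable via ⟨α, β⟩ (2 firings)

step 1: fire α:  (A=0, B=2, C=1, D=2, E=4) → (A=0, B=0, C=3, D=2, E=4)
step 2: fire β:  (A=0, B=0, C=3, D=2, E=4) → (A=0, B=0, C=1, D=1, E=2)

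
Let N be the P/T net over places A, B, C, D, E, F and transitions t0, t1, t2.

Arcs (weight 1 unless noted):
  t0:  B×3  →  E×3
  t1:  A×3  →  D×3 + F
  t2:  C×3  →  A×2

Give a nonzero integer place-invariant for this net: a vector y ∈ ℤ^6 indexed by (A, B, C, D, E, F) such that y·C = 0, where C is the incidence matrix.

Incidence matrix C (rows=places, cols=transitions):
       t0   t1   t2
    A   0   -3    2
    B  -3    0    0
    C   0    0   -3
    D   0    3    0
    E   3    0    0
    F   0    1    0

Candidate y = [3, 0, 2, 3, 0, 0]; check y·C column-wise:
  col t0: 3·0 + 0·-3 + 2·0 + 3·0 + 0·3 = 0
  col t1: 3·-3 + 2·0 + 3·3 + 0·1 = 0
  col t2: 3·2 + 2·-3 + 3·0 = 0

y = (A:3, B:0, C:2, D:3, E:0, F:0)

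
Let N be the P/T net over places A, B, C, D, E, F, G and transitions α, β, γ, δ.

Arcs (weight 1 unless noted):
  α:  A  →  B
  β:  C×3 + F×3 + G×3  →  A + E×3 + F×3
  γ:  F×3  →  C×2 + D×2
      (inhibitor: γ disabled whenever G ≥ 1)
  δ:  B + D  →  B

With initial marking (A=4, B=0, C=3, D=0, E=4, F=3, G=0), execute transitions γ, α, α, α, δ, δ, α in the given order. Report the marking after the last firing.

step 1: fire γ:  (A=4, B=0, C=3, D=0, E=4, F=3, G=0) → (A=4, B=0, C=5, D=2, E=4, F=0, G=0)
step 2: fire α:  (A=4, B=0, C=5, D=2, E=4, F=0, G=0) → (A=3, B=1, C=5, D=2, E=4, F=0, G=0)
step 3: fire α:  (A=3, B=1, C=5, D=2, E=4, F=0, G=0) → (A=2, B=2, C=5, D=2, E=4, F=0, G=0)
step 4: fire α:  (A=2, B=2, C=5, D=2, E=4, F=0, G=0) → (A=1, B=3, C=5, D=2, E=4, F=0, G=0)
step 5: fire δ:  (A=1, B=3, C=5, D=2, E=4, F=0, G=0) → (A=1, B=3, C=5, D=1, E=4, F=0, G=0)
step 6: fire δ:  (A=1, B=3, C=5, D=1, E=4, F=0, G=0) → (A=1, B=3, C=5, D=0, E=4, F=0, G=0)
step 7: fire α:  (A=1, B=3, C=5, D=0, E=4, F=0, G=0) → (A=0, B=4, C=5, D=0, E=4, F=0, G=0)

(A=0, B=4, C=5, D=0, E=4, F=0, G=0)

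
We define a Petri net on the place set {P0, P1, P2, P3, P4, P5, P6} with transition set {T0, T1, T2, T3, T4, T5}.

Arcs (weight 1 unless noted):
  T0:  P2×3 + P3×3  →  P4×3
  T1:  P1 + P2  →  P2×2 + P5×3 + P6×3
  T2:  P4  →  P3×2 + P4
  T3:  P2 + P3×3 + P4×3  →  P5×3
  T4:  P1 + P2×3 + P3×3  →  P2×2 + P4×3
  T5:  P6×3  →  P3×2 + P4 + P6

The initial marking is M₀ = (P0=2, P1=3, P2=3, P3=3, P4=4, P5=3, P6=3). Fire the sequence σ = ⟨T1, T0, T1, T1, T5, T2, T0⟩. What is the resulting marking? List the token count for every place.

step 1: fire T1:  (P0=2, P1=3, P2=3, P3=3, P4=4, P5=3, P6=3) → (P0=2, P1=2, P2=4, P3=3, P4=4, P5=6, P6=6)
step 2: fire T0:  (P0=2, P1=2, P2=4, P3=3, P4=4, P5=6, P6=6) → (P0=2, P1=2, P2=1, P3=0, P4=7, P5=6, P6=6)
step 3: fire T1:  (P0=2, P1=2, P2=1, P3=0, P4=7, P5=6, P6=6) → (P0=2, P1=1, P2=2, P3=0, P4=7, P5=9, P6=9)
step 4: fire T1:  (P0=2, P1=1, P2=2, P3=0, P4=7, P5=9, P6=9) → (P0=2, P1=0, P2=3, P3=0, P4=7, P5=12, P6=12)
step 5: fire T5:  (P0=2, P1=0, P2=3, P3=0, P4=7, P5=12, P6=12) → (P0=2, P1=0, P2=3, P3=2, P4=8, P5=12, P6=10)
step 6: fire T2:  (P0=2, P1=0, P2=3, P3=2, P4=8, P5=12, P6=10) → (P0=2, P1=0, P2=3, P3=4, P4=8, P5=12, P6=10)
step 7: fire T0:  (P0=2, P1=0, P2=3, P3=4, P4=8, P5=12, P6=10) → (P0=2, P1=0, P2=0, P3=1, P4=11, P5=12, P6=10)

(P0=2, P1=0, P2=0, P3=1, P4=11, P5=12, P6=10)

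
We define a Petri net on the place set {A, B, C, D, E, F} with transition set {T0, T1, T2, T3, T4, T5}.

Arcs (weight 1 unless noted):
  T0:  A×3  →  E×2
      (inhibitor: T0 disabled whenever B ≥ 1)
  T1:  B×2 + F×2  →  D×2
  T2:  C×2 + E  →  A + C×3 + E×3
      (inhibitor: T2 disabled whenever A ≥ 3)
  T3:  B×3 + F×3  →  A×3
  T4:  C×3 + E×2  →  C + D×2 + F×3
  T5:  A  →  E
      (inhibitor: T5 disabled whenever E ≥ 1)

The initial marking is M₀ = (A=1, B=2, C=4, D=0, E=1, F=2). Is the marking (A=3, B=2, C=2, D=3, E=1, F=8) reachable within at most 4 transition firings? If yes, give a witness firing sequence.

NO — not reachable within 4 firings

depth 0: 1 marking
depth 1: 3 markings reached so far
depth 2: 6 markings reached so far
depth 3: 9 markings reached so far
depth 4: 12 markings reached so far
target is not among the 12 markings reachable within 4 steps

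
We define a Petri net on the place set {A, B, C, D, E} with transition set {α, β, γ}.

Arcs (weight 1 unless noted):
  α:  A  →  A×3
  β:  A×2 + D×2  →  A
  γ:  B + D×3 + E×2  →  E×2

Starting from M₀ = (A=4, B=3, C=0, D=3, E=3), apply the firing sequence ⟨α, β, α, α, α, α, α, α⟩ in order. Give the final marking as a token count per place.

(A=17, B=3, C=0, D=1, E=3)

step 1: fire α:  (A=4, B=3, C=0, D=3, E=3) → (A=6, B=3, C=0, D=3, E=3)
step 2: fire β:  (A=6, B=3, C=0, D=3, E=3) → (A=5, B=3, C=0, D=1, E=3)
step 3: fire α:  (A=5, B=3, C=0, D=1, E=3) → (A=7, B=3, C=0, D=1, E=3)
step 4: fire α:  (A=7, B=3, C=0, D=1, E=3) → (A=9, B=3, C=0, D=1, E=3)
step 5: fire α:  (A=9, B=3, C=0, D=1, E=3) → (A=11, B=3, C=0, D=1, E=3)
step 6: fire α:  (A=11, B=3, C=0, D=1, E=3) → (A=13, B=3, C=0, D=1, E=3)
step 7: fire α:  (A=13, B=3, C=0, D=1, E=3) → (A=15, B=3, C=0, D=1, E=3)
step 8: fire α:  (A=15, B=3, C=0, D=1, E=3) → (A=17, B=3, C=0, D=1, E=3)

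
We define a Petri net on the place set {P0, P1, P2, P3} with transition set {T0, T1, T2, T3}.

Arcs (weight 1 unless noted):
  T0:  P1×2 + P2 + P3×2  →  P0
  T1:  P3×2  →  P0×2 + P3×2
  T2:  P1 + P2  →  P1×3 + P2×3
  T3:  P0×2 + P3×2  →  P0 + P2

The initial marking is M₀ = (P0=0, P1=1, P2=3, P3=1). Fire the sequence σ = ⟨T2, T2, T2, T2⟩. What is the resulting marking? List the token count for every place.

(P0=0, P1=9, P2=11, P3=1)

step 1: fire T2:  (P0=0, P1=1, P2=3, P3=1) → (P0=0, P1=3, P2=5, P3=1)
step 2: fire T2:  (P0=0, P1=3, P2=5, P3=1) → (P0=0, P1=5, P2=7, P3=1)
step 3: fire T2:  (P0=0, P1=5, P2=7, P3=1) → (P0=0, P1=7, P2=9, P3=1)
step 4: fire T2:  (P0=0, P1=7, P2=9, P3=1) → (P0=0, P1=9, P2=11, P3=1)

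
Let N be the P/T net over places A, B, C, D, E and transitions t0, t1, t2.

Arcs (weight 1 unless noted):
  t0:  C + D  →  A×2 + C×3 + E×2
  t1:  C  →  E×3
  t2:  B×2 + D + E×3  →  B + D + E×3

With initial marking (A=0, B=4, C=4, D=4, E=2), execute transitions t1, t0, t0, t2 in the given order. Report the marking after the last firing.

step 1: fire t1:  (A=0, B=4, C=4, D=4, E=2) → (A=0, B=4, C=3, D=4, E=5)
step 2: fire t0:  (A=0, B=4, C=3, D=4, E=5) → (A=2, B=4, C=5, D=3, E=7)
step 3: fire t0:  (A=2, B=4, C=5, D=3, E=7) → (A=4, B=4, C=7, D=2, E=9)
step 4: fire t2:  (A=4, B=4, C=7, D=2, E=9) → (A=4, B=3, C=7, D=2, E=9)

(A=4, B=3, C=7, D=2, E=9)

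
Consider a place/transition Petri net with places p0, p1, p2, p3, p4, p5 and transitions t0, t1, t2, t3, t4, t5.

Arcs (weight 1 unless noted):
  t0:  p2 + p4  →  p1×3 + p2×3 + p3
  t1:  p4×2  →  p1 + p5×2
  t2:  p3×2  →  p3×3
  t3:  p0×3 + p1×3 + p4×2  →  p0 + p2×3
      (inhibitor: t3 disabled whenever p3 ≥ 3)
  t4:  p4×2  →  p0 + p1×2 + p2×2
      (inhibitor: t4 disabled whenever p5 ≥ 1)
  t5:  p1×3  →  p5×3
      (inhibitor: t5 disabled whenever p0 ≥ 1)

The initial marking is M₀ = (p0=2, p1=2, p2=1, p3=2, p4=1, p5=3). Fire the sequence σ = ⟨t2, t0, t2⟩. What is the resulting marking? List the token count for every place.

step 1: fire t2:  (p0=2, p1=2, p2=1, p3=2, p4=1, p5=3) → (p0=2, p1=2, p2=1, p3=3, p4=1, p5=3)
step 2: fire t0:  (p0=2, p1=2, p2=1, p3=3, p4=1, p5=3) → (p0=2, p1=5, p2=3, p3=4, p4=0, p5=3)
step 3: fire t2:  (p0=2, p1=5, p2=3, p3=4, p4=0, p5=3) → (p0=2, p1=5, p2=3, p3=5, p4=0, p5=3)

(p0=2, p1=5, p2=3, p3=5, p4=0, p5=3)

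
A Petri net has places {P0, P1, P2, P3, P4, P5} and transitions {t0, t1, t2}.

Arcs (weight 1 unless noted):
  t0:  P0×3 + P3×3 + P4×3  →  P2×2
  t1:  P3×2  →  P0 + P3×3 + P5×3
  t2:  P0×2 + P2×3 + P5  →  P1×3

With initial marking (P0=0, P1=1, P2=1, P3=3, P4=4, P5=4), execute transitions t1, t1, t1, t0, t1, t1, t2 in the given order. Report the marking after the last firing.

(P0=0, P1=4, P2=0, P3=5, P4=1, P5=18)

step 1: fire t1:  (P0=0, P1=1, P2=1, P3=3, P4=4, P5=4) → (P0=1, P1=1, P2=1, P3=4, P4=4, P5=7)
step 2: fire t1:  (P0=1, P1=1, P2=1, P3=4, P4=4, P5=7) → (P0=2, P1=1, P2=1, P3=5, P4=4, P5=10)
step 3: fire t1:  (P0=2, P1=1, P2=1, P3=5, P4=4, P5=10) → (P0=3, P1=1, P2=1, P3=6, P4=4, P5=13)
step 4: fire t0:  (P0=3, P1=1, P2=1, P3=6, P4=4, P5=13) → (P0=0, P1=1, P2=3, P3=3, P4=1, P5=13)
step 5: fire t1:  (P0=0, P1=1, P2=3, P3=3, P4=1, P5=13) → (P0=1, P1=1, P2=3, P3=4, P4=1, P5=16)
step 6: fire t1:  (P0=1, P1=1, P2=3, P3=4, P4=1, P5=16) → (P0=2, P1=1, P2=3, P3=5, P4=1, P5=19)
step 7: fire t2:  (P0=2, P1=1, P2=3, P3=5, P4=1, P5=19) → (P0=0, P1=4, P2=0, P3=5, P4=1, P5=18)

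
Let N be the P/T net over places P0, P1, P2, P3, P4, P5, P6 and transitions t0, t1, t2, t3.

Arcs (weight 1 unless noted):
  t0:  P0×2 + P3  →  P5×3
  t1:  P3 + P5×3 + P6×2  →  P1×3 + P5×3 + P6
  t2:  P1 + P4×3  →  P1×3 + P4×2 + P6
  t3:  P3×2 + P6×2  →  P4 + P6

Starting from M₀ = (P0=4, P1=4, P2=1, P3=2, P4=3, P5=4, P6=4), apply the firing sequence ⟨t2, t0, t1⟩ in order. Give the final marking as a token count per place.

(P0=2, P1=9, P2=1, P3=0, P4=2, P5=7, P6=4)

step 1: fire t2:  (P0=4, P1=4, P2=1, P3=2, P4=3, P5=4, P6=4) → (P0=4, P1=6, P2=1, P3=2, P4=2, P5=4, P6=5)
step 2: fire t0:  (P0=4, P1=6, P2=1, P3=2, P4=2, P5=4, P6=5) → (P0=2, P1=6, P2=1, P3=1, P4=2, P5=7, P6=5)
step 3: fire t1:  (P0=2, P1=6, P2=1, P3=1, P4=2, P5=7, P6=5) → (P0=2, P1=9, P2=1, P3=0, P4=2, P5=7, P6=4)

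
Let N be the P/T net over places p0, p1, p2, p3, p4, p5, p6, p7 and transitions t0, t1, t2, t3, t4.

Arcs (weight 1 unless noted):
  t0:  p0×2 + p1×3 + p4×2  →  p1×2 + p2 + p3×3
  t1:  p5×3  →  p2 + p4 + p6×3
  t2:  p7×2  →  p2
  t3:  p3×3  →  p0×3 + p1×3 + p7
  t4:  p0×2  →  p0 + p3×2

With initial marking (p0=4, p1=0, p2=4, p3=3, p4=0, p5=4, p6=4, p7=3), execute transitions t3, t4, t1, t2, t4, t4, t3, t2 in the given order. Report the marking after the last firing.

step 1: fire t3:  (p0=4, p1=0, p2=4, p3=3, p4=0, p5=4, p6=4, p7=3) → (p0=7, p1=3, p2=4, p3=0, p4=0, p5=4, p6=4, p7=4)
step 2: fire t4:  (p0=7, p1=3, p2=4, p3=0, p4=0, p5=4, p6=4, p7=4) → (p0=6, p1=3, p2=4, p3=2, p4=0, p5=4, p6=4, p7=4)
step 3: fire t1:  (p0=6, p1=3, p2=4, p3=2, p4=0, p5=4, p6=4, p7=4) → (p0=6, p1=3, p2=5, p3=2, p4=1, p5=1, p6=7, p7=4)
step 4: fire t2:  (p0=6, p1=3, p2=5, p3=2, p4=1, p5=1, p6=7, p7=4) → (p0=6, p1=3, p2=6, p3=2, p4=1, p5=1, p6=7, p7=2)
step 5: fire t4:  (p0=6, p1=3, p2=6, p3=2, p4=1, p5=1, p6=7, p7=2) → (p0=5, p1=3, p2=6, p3=4, p4=1, p5=1, p6=7, p7=2)
step 6: fire t4:  (p0=5, p1=3, p2=6, p3=4, p4=1, p5=1, p6=7, p7=2) → (p0=4, p1=3, p2=6, p3=6, p4=1, p5=1, p6=7, p7=2)
step 7: fire t3:  (p0=4, p1=3, p2=6, p3=6, p4=1, p5=1, p6=7, p7=2) → (p0=7, p1=6, p2=6, p3=3, p4=1, p5=1, p6=7, p7=3)
step 8: fire t2:  (p0=7, p1=6, p2=6, p3=3, p4=1, p5=1, p6=7, p7=3) → (p0=7, p1=6, p2=7, p3=3, p4=1, p5=1, p6=7, p7=1)

(p0=7, p1=6, p2=7, p3=3, p4=1, p5=1, p6=7, p7=1)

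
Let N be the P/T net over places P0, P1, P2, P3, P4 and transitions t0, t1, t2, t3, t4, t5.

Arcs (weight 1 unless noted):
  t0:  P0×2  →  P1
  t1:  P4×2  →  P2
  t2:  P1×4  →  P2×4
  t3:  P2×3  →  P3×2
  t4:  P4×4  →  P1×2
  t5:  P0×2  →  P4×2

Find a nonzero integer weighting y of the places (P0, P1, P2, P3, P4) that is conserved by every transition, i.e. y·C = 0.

y = (P0:1, P1:2, P2:2, P3:3, P4:1)

Incidence matrix C (rows=places, cols=transitions):
       t0   t1   t2   t3   t4   t5
   P0  -2    0    0    0    0   -2
   P1   1    0   -4    0    2    0
   P2   0    1    4   -3    0    0
   P3   0    0    0    2    0    0
   P4   0   -2    0    0   -4    2

Candidate y = [1, 2, 2, 3, 1]; check y·C column-wise:
  col t0: 1·-2 + 2·1 + 2·0 + 3·0 + 1·0 = 0
  col t1: 1·0 + 2·0 + 2·1 + 3·0 + 1·-2 = 0
  col t2: 1·0 + 2·-4 + 2·4 + 3·0 + 1·0 = 0
  col t3: 1·0 + 2·0 + 2·-3 + 3·2 + 1·0 = 0
  col t4: 1·0 + 2·2 + 2·0 + 3·0 + 1·-4 = 0
  col t5: 1·-2 + 2·0 + 2·0 + 3·0 + 1·2 = 0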